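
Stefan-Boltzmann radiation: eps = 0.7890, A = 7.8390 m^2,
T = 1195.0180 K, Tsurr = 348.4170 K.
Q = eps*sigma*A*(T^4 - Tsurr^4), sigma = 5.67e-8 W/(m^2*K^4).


T^4 = 2.0394e+12
Tsurr^4 = 1.4737e+10
Q = 0.7890 * 5.67e-8 * 7.8390 * 2.0246e+12 = 710017.2454 W

710017.2454 W


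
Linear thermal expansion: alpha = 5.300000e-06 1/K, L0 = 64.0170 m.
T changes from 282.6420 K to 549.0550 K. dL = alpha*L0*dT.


dT = 266.4130 K
dL = 5.300000e-06 * 64.0170 * 266.4130 = 0.090391 m
L_final = 64.107391 m

dL = 0.090391 m


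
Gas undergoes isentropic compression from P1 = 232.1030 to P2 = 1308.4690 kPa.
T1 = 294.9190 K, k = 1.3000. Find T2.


(k-1)/k = 0.2308
(P2/P1)^exp = 1.4905
T2 = 294.9190 * 1.4905 = 439.5715 K

439.5715 K


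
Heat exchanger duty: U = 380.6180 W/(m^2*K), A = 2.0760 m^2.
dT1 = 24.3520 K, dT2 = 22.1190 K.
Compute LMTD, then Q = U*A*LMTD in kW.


LMTD = 23.2176 K
Q = 380.6180 * 2.0760 * 23.2176 = 18345.6923 W = 18.3457 kW

18.3457 kW


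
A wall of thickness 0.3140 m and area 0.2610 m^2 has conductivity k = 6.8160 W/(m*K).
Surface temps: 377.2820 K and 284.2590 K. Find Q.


dT = 93.0230 K
Q = 6.8160 * 0.2610 * 93.0230 / 0.3140 = 527.0245 W

527.0245 W


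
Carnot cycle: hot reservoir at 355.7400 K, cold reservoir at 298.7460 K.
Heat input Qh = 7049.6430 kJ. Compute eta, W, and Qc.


eta = 1 - 298.7460/355.7400 = 0.1602
W = 0.1602 * 7049.6430 = 1129.4410 kJ
Qc = 7049.6430 - 1129.4410 = 5920.2020 kJ

eta = 16.0213%, W = 1129.4410 kJ, Qc = 5920.2020 kJ


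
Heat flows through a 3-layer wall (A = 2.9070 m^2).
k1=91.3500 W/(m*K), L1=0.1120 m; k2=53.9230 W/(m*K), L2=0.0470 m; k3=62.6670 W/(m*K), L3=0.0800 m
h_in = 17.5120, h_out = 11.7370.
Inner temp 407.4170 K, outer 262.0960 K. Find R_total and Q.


R_conv_in = 1/(17.5120*2.9070) = 0.0196
R_1 = 0.1120/(91.3500*2.9070) = 0.0004
R_2 = 0.0470/(53.9230*2.9070) = 0.0003
R_3 = 0.0800/(62.6670*2.9070) = 0.0004
R_conv_out = 1/(11.7370*2.9070) = 0.0293
R_total = 0.0501 K/W
Q = 145.3210 / 0.0501 = 2899.8641 W

R_total = 0.0501 K/W, Q = 2899.8641 W


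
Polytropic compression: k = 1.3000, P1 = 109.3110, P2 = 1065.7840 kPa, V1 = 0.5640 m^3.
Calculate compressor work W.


(k-1)/k = 0.2308
(P2/P1)^exp = 1.6913
W = 4.3333 * 109.3110 * 0.5640 * (1.6913 - 1) = 184.6968 kJ

184.6968 kJ


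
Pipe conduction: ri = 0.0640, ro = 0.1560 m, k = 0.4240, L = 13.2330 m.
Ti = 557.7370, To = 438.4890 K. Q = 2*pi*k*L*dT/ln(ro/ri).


dT = 119.2480 K
ln(ro/ri) = 0.8910
Q = 2*pi*0.4240*13.2330*119.2480 / 0.8910 = 4718.3552 W

4718.3552 W


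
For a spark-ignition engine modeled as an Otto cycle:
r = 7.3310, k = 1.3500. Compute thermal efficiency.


r^(k-1) = 2.0082
eta = 1 - 1/2.0082 = 0.5020 = 50.2042%

50.2042%


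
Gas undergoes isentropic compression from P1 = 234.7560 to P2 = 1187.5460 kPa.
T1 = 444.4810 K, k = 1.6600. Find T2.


(k-1)/k = 0.3976
(P2/P1)^exp = 1.9051
T2 = 444.4810 * 1.9051 = 846.7793 K

846.7793 K


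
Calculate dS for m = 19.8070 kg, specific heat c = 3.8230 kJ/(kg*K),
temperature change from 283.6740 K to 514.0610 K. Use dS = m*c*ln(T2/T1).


T2/T1 = 1.8122
ln(T2/T1) = 0.5945
dS = 19.8070 * 3.8230 * 0.5945 = 45.0181 kJ/K

45.0181 kJ/K


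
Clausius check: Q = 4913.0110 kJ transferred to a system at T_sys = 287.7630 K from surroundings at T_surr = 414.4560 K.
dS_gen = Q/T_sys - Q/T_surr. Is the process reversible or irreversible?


dS_sys = 4913.0110/287.7630 = 17.0731 kJ/K
dS_surr = -4913.0110/414.4560 = -11.8541 kJ/K
dS_gen = 17.0731 - 11.8541 = 5.2190 kJ/K (irreversible)

dS_gen = 5.2190 kJ/K, irreversible


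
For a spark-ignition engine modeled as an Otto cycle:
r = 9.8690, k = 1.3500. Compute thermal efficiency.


r^(k-1) = 2.2284
eta = 1 - 1/2.2284 = 0.5513 = 55.1250%

55.1250%


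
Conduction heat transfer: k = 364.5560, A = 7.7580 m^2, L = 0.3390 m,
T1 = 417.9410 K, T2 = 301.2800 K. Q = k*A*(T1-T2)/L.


dT = 116.6610 K
Q = 364.5560 * 7.7580 * 116.6610 / 0.3390 = 973284.9823 W

973284.9823 W


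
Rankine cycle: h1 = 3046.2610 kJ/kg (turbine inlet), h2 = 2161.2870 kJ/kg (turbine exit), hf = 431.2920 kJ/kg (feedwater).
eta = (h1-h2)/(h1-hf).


W = 884.9740 kJ/kg
Q_in = 2614.9690 kJ/kg
eta = 0.3384 = 33.8426%

eta = 33.8426%


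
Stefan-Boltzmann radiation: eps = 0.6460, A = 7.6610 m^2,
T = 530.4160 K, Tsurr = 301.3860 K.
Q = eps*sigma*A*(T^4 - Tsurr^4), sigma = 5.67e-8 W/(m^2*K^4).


T^4 = 7.9153e+10
Tsurr^4 = 8.2507e+09
Q = 0.6460 * 5.67e-8 * 7.6610 * 7.0902e+10 = 19895.7432 W

19895.7432 W


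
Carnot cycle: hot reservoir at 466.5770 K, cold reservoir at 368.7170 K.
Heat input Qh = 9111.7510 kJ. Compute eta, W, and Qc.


eta = 1 - 368.7170/466.5770 = 0.2097
W = 0.2097 * 9111.7510 = 1911.1014 kJ
Qc = 9111.7510 - 1911.1014 = 7200.6496 kJ

eta = 20.9740%, W = 1911.1014 kJ, Qc = 7200.6496 kJ


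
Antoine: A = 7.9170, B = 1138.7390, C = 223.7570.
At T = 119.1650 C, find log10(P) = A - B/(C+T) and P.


C+T = 342.9220
B/(C+T) = 3.3207
log10(P) = 7.9170 - 3.3207 = 4.5963
P = 10^4.5963 = 39473.5405 mmHg

39473.5405 mmHg


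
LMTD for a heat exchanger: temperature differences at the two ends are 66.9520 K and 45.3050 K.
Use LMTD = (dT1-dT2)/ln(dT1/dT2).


dT1/dT2 = 1.4778
ln(dT1/dT2) = 0.3906
LMTD = 21.6470 / 0.3906 = 55.4257 K

55.4257 K


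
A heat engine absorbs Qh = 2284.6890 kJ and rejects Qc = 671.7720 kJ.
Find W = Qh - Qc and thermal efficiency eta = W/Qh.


W = 2284.6890 - 671.7720 = 1612.9170 kJ
eta = 1612.9170 / 2284.6890 = 0.7060 = 70.5968%

W = 1612.9170 kJ, eta = 70.5968%


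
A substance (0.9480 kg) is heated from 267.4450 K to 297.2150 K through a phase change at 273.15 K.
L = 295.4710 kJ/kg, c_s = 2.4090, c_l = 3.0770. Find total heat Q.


Q1 (sensible, solid) = 0.9480 * 2.4090 * 5.7050 = 13.0287 kJ
Q2 (latent) = 0.9480 * 295.4710 = 280.1065 kJ
Q3 (sensible, liquid) = 0.9480 * 3.0770 * 24.0650 = 70.1975 kJ
Q_total = 363.3327 kJ

363.3327 kJ


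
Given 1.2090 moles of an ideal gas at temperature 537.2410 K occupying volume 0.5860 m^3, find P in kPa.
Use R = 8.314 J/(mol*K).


P = nRT/V = 1.2090 * 8.314 * 537.2410 / 0.5860
= 5400.1456 / 0.5860 = 9215.2655 Pa = 9.2153 kPa

9.2153 kPa


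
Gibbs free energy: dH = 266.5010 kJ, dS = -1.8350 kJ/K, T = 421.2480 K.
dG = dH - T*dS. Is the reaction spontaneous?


T*dS = 421.2480 * -1.8350 = -772.9901 kJ
dG = 266.5010 + 772.9901 = 1039.4911 kJ (non-spontaneous)

dG = 1039.4911 kJ, non-spontaneous


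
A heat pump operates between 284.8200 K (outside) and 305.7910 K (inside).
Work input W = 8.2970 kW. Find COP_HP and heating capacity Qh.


COP = 305.7910 / 20.9710 = 14.5816
Qh = 14.5816 * 8.2970 = 120.9836 kW

COP = 14.5816, Qh = 120.9836 kW


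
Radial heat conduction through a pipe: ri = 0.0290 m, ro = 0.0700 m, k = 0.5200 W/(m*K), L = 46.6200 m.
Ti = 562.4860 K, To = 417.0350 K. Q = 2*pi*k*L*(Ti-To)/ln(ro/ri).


dT = 145.4510 K
ln(ro/ri) = 0.8812
Q = 2*pi*0.5200*46.6200*145.4510 / 0.8812 = 25141.8942 W

25141.8942 W


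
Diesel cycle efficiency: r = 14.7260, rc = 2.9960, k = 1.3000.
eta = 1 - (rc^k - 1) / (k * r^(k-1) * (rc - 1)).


r^(k-1) = 2.2409
rc^k = 4.1639
eta = 0.4559 = 45.5875%

45.5875%


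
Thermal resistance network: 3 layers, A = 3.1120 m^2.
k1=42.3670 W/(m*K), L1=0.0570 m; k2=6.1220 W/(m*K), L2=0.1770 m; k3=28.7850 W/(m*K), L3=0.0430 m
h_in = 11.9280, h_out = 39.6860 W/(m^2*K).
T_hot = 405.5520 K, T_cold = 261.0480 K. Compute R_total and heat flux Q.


R_conv_in = 1/(11.9280*3.1120) = 0.0269
R_1 = 0.0570/(42.3670*3.1120) = 0.0004
R_2 = 0.1770/(6.1220*3.1120) = 0.0093
R_3 = 0.0430/(28.7850*3.1120) = 0.0005
R_conv_out = 1/(39.6860*3.1120) = 0.0081
R_total = 0.0452 K/W
Q = 144.5040 / 0.0452 = 3194.1959 W

R_total = 0.0452 K/W, Q = 3194.1959 W


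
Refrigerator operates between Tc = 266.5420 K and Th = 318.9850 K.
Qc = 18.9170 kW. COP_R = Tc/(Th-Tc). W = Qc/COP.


COP = 266.5420 / 52.4430 = 5.0825
W = 18.9170 / 5.0825 = 3.7220 kW

COP = 5.0825, W = 3.7220 kW


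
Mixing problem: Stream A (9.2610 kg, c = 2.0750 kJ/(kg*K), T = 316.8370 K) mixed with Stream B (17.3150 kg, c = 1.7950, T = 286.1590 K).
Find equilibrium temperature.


num = 14982.4653
den = 50.2970
Tf = 297.8799 K

297.8799 K


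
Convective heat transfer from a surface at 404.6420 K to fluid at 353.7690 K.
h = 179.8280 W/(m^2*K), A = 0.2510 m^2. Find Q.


dT = 50.8730 K
Q = 179.8280 * 0.2510 * 50.8730 = 2296.2459 W

2296.2459 W


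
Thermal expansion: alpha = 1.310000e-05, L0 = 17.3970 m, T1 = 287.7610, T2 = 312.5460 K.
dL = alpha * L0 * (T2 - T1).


dT = 24.7850 K
dL = 1.310000e-05 * 17.3970 * 24.7850 = 0.005649 m
L_final = 17.402649 m

dL = 0.005649 m


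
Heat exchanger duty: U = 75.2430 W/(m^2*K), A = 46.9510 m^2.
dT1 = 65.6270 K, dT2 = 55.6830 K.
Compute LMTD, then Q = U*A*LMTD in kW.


LMTD = 60.5189 K
Q = 75.2430 * 46.9510 * 60.5189 = 213797.1852 W = 213.7972 kW

213.7972 kW


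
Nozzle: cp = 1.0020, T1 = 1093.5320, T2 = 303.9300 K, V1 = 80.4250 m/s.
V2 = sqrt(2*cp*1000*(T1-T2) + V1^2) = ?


dT = 789.6020 K
2*cp*1000*dT = 1582362.4080
V1^2 = 6468.1806
V2 = sqrt(1588830.5886) = 1260.4882 m/s

1260.4882 m/s


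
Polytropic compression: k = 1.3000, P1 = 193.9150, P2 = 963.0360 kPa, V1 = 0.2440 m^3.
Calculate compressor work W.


(k-1)/k = 0.2308
(P2/P1)^exp = 1.4475
W = 4.3333 * 193.9150 * 0.2440 * (1.4475 - 1) = 91.7549 kJ

91.7549 kJ


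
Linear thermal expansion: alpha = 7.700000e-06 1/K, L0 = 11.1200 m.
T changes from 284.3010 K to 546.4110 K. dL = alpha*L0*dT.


dT = 262.1100 K
dL = 7.700000e-06 * 11.1200 * 262.1100 = 0.022443 m
L_final = 11.142443 m

dL = 0.022443 m


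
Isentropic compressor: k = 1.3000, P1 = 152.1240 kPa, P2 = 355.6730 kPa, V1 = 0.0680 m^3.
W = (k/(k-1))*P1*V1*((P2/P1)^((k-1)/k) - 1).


(k-1)/k = 0.2308
(P2/P1)^exp = 1.2165
W = 4.3333 * 152.1240 * 0.0680 * (1.2165 - 1) = 9.7058 kJ

9.7058 kJ


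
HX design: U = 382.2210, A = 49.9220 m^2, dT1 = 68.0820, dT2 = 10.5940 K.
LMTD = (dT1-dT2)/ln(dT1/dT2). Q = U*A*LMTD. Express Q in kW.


LMTD = 30.9005 K
Q = 382.2210 * 49.9220 * 30.9005 = 589619.0950 W = 589.6191 kW

589.6191 kW


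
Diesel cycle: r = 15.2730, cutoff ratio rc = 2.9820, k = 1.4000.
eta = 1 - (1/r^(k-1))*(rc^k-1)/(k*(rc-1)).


r^(k-1) = 2.9756
rc^k = 4.6165
eta = 0.5620 = 56.1990%

56.1990%


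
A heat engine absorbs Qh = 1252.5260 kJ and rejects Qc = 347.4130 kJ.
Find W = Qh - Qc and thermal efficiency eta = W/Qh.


W = 1252.5260 - 347.4130 = 905.1130 kJ
eta = 905.1130 / 1252.5260 = 0.7226 = 72.2630%

W = 905.1130 kJ, eta = 72.2630%


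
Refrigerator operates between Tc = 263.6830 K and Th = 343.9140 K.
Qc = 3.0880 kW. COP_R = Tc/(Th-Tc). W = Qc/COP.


COP = 263.6830 / 80.2310 = 3.2865
W = 3.0880 / 3.2865 = 0.9396 kW

COP = 3.2865, W = 0.9396 kW


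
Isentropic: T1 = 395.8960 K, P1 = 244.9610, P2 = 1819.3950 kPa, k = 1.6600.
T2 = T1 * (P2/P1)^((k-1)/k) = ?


(k-1)/k = 0.3976
(P2/P1)^exp = 2.2194
T2 = 395.8960 * 2.2194 = 878.6476 K

878.6476 K


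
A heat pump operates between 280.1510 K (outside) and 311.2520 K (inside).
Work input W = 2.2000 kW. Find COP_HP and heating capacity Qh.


COP = 311.2520 / 31.1010 = 10.0078
Qh = 10.0078 * 2.2000 = 22.0171 kW

COP = 10.0078, Qh = 22.0171 kW


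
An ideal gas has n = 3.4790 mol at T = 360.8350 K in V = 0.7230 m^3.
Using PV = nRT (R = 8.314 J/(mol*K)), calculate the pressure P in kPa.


P = nRT/V = 3.4790 * 8.314 * 360.8350 / 0.7230
= 10436.9380 / 0.7230 = 14435.5989 Pa = 14.4356 kPa

14.4356 kPa


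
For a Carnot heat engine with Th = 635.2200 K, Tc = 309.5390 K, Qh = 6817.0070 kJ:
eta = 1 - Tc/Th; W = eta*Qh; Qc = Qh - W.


eta = 1 - 309.5390/635.2200 = 0.5127
W = 0.5127 * 6817.0070 = 3495.1193 kJ
Qc = 6817.0070 - 3495.1193 = 3321.8877 kJ

eta = 51.2706%, W = 3495.1193 kJ, Qc = 3321.8877 kJ


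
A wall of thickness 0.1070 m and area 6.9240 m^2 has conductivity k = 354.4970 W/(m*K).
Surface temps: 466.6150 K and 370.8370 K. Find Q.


dT = 95.7780 K
Q = 354.4970 * 6.9240 * 95.7780 / 0.1070 = 2197109.0339 W

2197109.0339 W


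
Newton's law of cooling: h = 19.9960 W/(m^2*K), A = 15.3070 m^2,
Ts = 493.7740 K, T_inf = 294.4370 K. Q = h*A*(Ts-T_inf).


dT = 199.3370 K
Q = 19.9960 * 15.3070 * 199.3370 = 61012.8242 W

61012.8242 W


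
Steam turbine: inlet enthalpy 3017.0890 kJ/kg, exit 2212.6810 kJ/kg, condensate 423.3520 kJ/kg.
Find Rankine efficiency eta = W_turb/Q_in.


W = 804.4080 kJ/kg
Q_in = 2593.7370 kJ/kg
eta = 0.3101 = 31.0135%

eta = 31.0135%


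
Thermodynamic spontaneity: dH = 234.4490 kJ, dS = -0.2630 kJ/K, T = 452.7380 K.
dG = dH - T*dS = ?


T*dS = 452.7380 * -0.2630 = -119.0701 kJ
dG = 234.4490 + 119.0701 = 353.5191 kJ (non-spontaneous)

dG = 353.5191 kJ, non-spontaneous


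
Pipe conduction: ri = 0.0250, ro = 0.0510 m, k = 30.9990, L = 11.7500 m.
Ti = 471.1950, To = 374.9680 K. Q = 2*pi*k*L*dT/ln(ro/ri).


dT = 96.2270 K
ln(ro/ri) = 0.7129
Q = 2*pi*30.9990*11.7500*96.2270 / 0.7129 = 308889.6873 W

308889.6873 W


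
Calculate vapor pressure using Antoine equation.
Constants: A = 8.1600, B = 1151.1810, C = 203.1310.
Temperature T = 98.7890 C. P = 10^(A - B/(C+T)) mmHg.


C+T = 301.9200
B/(C+T) = 3.8129
log10(P) = 8.1600 - 3.8129 = 4.3471
P = 10^4.3471 = 22239.8756 mmHg

22239.8756 mmHg


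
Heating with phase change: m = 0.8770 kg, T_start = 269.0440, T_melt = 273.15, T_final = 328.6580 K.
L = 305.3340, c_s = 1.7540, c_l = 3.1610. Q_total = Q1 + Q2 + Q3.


Q1 (sensible, solid) = 0.8770 * 1.7540 * 4.1060 = 6.3161 kJ
Q2 (latent) = 0.8770 * 305.3340 = 267.7779 kJ
Q3 (sensible, liquid) = 0.8770 * 3.1610 * 55.5080 = 153.8791 kJ
Q_total = 427.9731 kJ

427.9731 kJ


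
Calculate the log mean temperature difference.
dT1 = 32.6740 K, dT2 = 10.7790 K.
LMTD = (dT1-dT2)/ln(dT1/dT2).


dT1/dT2 = 3.0313
ln(dT1/dT2) = 1.1090
LMTD = 21.8950 / 1.1090 = 19.7434 K

19.7434 K


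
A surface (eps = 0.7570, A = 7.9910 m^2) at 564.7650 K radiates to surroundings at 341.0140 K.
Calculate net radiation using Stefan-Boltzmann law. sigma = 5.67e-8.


T^4 = 1.0174e+11
Tsurr^4 = 1.3523e+10
Q = 0.7570 * 5.67e-8 * 7.9910 * 8.8212e+10 = 30255.6254 W

30255.6254 W


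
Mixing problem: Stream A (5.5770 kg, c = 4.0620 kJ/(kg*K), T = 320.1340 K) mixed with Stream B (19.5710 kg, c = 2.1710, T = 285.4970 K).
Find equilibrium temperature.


num = 19382.6228
den = 65.1424
Tf = 297.5423 K

297.5423 K


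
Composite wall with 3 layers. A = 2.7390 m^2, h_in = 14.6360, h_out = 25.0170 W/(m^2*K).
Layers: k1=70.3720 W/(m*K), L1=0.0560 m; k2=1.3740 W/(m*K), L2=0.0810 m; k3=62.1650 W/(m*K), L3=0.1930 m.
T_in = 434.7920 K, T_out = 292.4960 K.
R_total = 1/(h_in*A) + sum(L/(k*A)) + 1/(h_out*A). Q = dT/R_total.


R_conv_in = 1/(14.6360*2.7390) = 0.0249
R_1 = 0.0560/(70.3720*2.7390) = 0.0003
R_2 = 0.0810/(1.3740*2.7390) = 0.0215
R_3 = 0.1930/(62.1650*2.7390) = 0.0011
R_conv_out = 1/(25.0170*2.7390) = 0.0146
R_total = 0.0625 K/W
Q = 142.2960 / 0.0625 = 2277.2365 W

R_total = 0.0625 K/W, Q = 2277.2365 W


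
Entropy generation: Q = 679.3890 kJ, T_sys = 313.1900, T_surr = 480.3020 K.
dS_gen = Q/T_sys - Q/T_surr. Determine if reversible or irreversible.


dS_sys = 679.3890/313.1900 = 2.1693 kJ/K
dS_surr = -679.3890/480.3020 = -1.4145 kJ/K
dS_gen = 2.1693 - 1.4145 = 0.7548 kJ/K (irreversible)

dS_gen = 0.7548 kJ/K, irreversible


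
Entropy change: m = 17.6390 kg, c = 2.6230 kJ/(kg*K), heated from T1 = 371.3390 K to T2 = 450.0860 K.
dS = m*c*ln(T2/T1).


T2/T1 = 1.2121
ln(T2/T1) = 0.1923
dS = 17.6390 * 2.6230 * 0.1923 = 8.8982 kJ/K

8.8982 kJ/K


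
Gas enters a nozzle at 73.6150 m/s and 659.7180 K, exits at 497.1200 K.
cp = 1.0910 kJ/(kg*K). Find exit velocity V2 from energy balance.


dT = 162.5980 K
2*cp*1000*dT = 354788.8360
V1^2 = 5419.1682
V2 = sqrt(360208.0042) = 600.1733 m/s

600.1733 m/s


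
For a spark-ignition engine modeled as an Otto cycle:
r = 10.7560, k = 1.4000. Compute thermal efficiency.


r^(k-1) = 2.5862
eta = 1 - 1/2.5862 = 0.6133 = 61.3331%

61.3331%


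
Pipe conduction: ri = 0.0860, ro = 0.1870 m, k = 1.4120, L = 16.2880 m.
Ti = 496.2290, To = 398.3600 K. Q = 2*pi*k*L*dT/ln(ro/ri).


dT = 97.8690 K
ln(ro/ri) = 0.7768
Q = 2*pi*1.4120*16.2880*97.8690 / 0.7768 = 18207.0626 W

18207.0626 W


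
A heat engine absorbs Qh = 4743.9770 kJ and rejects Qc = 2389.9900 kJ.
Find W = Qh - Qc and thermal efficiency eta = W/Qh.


W = 4743.9770 - 2389.9900 = 2353.9870 kJ
eta = 2353.9870 / 4743.9770 = 0.4962 = 49.6205%

W = 2353.9870 kJ, eta = 49.6205%


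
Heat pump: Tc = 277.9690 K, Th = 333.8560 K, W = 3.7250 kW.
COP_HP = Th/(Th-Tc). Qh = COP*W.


COP = 333.8560 / 55.8870 = 5.9738
Qh = 5.9738 * 3.7250 = 22.2523 kW

COP = 5.9738, Qh = 22.2523 kW


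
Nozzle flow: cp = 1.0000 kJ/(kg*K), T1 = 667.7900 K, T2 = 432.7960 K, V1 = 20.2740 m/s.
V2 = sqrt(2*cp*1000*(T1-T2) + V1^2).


dT = 234.9940 K
2*cp*1000*dT = 469988.0000
V1^2 = 411.0351
V2 = sqrt(470399.0351) = 685.8564 m/s

685.8564 m/s


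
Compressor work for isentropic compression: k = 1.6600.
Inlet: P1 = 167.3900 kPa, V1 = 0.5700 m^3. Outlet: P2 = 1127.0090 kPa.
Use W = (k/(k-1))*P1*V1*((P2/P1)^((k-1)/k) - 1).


(k-1)/k = 0.3976
(P2/P1)^exp = 2.1344
W = 2.5152 * 167.3900 * 0.5700 * (2.1344 - 1) = 272.2383 kJ

272.2383 kJ


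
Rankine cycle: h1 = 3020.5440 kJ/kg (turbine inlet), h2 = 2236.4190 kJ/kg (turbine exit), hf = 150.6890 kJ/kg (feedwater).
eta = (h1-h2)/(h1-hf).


W = 784.1250 kJ/kg
Q_in = 2869.8550 kJ/kg
eta = 0.2732 = 27.3228%

eta = 27.3228%


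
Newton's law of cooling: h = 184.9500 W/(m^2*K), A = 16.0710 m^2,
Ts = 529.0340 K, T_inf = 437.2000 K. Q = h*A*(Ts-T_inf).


dT = 91.8340 K
Q = 184.9500 * 16.0710 * 91.8340 = 272961.0864 W

272961.0864 W


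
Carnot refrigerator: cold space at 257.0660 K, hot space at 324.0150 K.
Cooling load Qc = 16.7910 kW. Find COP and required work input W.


COP = 257.0660 / 66.9490 = 3.8397
W = 16.7910 / 3.8397 = 4.3730 kW

COP = 3.8397, W = 4.3730 kW


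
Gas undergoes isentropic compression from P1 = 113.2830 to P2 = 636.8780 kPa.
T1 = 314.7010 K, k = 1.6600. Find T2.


(k-1)/k = 0.3976
(P2/P1)^exp = 1.9868
T2 = 314.7010 * 1.9868 = 625.2414 K

625.2414 K


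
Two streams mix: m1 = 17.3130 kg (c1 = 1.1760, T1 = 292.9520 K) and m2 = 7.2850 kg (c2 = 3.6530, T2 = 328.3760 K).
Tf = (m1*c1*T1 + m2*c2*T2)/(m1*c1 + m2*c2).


num = 14703.3051
den = 46.9722
Tf = 313.0215 K

313.0215 K


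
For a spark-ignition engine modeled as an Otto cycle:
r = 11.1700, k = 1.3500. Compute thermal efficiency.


r^(k-1) = 2.3271
eta = 1 - 1/2.3271 = 0.5703 = 57.0284%

57.0284%


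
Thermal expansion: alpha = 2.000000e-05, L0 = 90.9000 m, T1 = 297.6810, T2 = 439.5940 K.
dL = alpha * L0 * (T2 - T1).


dT = 141.9130 K
dL = 2.000000e-05 * 90.9000 * 141.9130 = 0.257998 m
L_final = 91.157998 m

dL = 0.257998 m


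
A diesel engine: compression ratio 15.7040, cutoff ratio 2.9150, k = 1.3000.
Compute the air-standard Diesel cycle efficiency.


r^(k-1) = 2.2846
rc^k = 4.0182
eta = 0.4693 = 46.9322%

46.9322%


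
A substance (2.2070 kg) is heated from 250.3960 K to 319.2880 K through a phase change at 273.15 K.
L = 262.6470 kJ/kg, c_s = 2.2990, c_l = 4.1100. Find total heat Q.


Q1 (sensible, solid) = 2.2070 * 2.2990 * 22.7540 = 115.4514 kJ
Q2 (latent) = 2.2070 * 262.6470 = 579.6619 kJ
Q3 (sensible, liquid) = 2.2070 * 4.1100 * 46.1380 = 418.5072 kJ
Q_total = 1113.6205 kJ

1113.6205 kJ


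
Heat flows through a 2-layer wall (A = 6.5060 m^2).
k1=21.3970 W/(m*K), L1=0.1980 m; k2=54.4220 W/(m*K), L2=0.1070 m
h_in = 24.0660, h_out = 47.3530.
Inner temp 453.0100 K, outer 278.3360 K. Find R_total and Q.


R_conv_in = 1/(24.0660*6.5060) = 0.0064
R_1 = 0.1980/(21.3970*6.5060) = 0.0014
R_2 = 0.1070/(54.4220*6.5060) = 0.0003
R_conv_out = 1/(47.3530*6.5060) = 0.0032
R_total = 0.0114 K/W
Q = 174.6740 / 0.0114 = 15379.9835 W

R_total = 0.0114 K/W, Q = 15379.9835 W


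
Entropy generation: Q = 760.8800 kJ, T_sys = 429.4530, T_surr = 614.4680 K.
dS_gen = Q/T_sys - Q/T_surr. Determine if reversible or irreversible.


dS_sys = 760.8800/429.4530 = 1.7717 kJ/K
dS_surr = -760.8800/614.4680 = -1.2383 kJ/K
dS_gen = 1.7717 - 1.2383 = 0.5335 kJ/K (irreversible)

dS_gen = 0.5335 kJ/K, irreversible


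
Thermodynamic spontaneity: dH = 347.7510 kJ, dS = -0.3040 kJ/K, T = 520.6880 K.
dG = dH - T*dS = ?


T*dS = 520.6880 * -0.3040 = -158.2892 kJ
dG = 347.7510 + 158.2892 = 506.0402 kJ (non-spontaneous)

dG = 506.0402 kJ, non-spontaneous


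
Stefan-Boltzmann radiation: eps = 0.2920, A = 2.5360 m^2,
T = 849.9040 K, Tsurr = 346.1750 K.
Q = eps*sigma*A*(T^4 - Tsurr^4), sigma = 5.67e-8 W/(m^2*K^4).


T^4 = 5.2177e+11
Tsurr^4 = 1.4361e+10
Q = 0.2920 * 5.67e-8 * 2.5360 * 5.0741e+11 = 21304.6193 W

21304.6193 W


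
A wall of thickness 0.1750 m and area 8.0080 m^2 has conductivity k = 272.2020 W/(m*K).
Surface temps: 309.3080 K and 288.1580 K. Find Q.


dT = 21.1500 K
Q = 272.2020 * 8.0080 * 21.1500 / 0.1750 = 263443.6284 W

263443.6284 W


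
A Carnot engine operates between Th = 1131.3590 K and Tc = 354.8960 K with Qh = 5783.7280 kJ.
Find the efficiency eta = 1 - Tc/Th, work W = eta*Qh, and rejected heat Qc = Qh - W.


eta = 1 - 354.8960/1131.3590 = 0.6863
W = 0.6863 * 5783.7280 = 3969.4304 kJ
Qc = 5783.7280 - 3969.4304 = 1814.2976 kJ

eta = 68.6310%, W = 3969.4304 kJ, Qc = 1814.2976 kJ


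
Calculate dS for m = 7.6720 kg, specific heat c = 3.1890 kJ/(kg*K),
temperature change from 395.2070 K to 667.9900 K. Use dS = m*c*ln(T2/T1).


T2/T1 = 1.6902
ln(T2/T1) = 0.5249
dS = 7.6720 * 3.1890 * 0.5249 = 12.8413 kJ/K

12.8413 kJ/K


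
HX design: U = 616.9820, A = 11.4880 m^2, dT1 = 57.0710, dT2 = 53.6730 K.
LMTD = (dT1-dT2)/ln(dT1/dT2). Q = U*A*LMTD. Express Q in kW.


LMTD = 55.3546 K
Q = 616.9820 * 11.4880 * 55.3546 = 392347.4043 W = 392.3474 kW

392.3474 kW


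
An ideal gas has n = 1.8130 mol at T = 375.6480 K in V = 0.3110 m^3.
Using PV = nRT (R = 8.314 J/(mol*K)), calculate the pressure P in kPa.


P = nRT/V = 1.8130 * 8.314 * 375.6480 / 0.3110
= 5662.2482 / 0.3110 = 18206.5860 Pa = 18.2066 kPa

18.2066 kPa


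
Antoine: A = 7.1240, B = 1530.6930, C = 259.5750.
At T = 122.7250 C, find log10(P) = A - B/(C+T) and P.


C+T = 382.3000
B/(C+T) = 4.0039
log10(P) = 7.1240 - 4.0039 = 3.1201
P = 10^3.1201 = 1318.5442 mmHg

1318.5442 mmHg


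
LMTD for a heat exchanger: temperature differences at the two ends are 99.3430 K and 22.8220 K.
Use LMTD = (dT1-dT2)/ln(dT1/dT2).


dT1/dT2 = 4.3529
ln(dT1/dT2) = 1.4709
LMTD = 76.5210 / 1.4709 = 52.0249 K

52.0249 K


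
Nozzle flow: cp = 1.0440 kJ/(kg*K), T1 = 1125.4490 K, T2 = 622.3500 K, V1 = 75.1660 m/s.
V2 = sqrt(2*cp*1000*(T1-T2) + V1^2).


dT = 503.0990 K
2*cp*1000*dT = 1050470.7120
V1^2 = 5649.9276
V2 = sqrt(1056120.6396) = 1027.6773 m/s

1027.6773 m/s


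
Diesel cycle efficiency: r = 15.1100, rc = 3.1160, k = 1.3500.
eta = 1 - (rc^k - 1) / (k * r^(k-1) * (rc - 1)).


r^(k-1) = 2.5867
rc^k = 4.6383
eta = 0.5076 = 50.7616%

50.7616%


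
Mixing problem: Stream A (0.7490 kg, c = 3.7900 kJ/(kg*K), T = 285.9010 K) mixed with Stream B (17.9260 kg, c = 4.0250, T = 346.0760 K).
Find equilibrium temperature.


num = 25781.7175
den = 74.9909
Tf = 343.7981 K

343.7981 K


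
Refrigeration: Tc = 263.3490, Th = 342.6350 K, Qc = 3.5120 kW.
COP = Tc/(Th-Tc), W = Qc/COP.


COP = 263.3490 / 79.2860 = 3.3215
W = 3.5120 / 3.3215 = 1.0574 kW

COP = 3.3215, W = 1.0574 kW


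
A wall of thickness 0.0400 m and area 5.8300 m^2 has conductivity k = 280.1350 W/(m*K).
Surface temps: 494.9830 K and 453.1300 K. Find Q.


dT = 41.8530 K
Q = 280.1350 * 5.8300 * 41.8530 / 0.0400 = 1708844.4401 W

1708844.4401 W


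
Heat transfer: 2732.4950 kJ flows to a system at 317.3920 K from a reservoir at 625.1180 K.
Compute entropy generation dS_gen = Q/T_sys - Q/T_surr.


dS_sys = 2732.4950/317.3920 = 8.6092 kJ/K
dS_surr = -2732.4950/625.1180 = -4.3712 kJ/K
dS_gen = 8.6092 - 4.3712 = 4.2380 kJ/K (irreversible)

dS_gen = 4.2380 kJ/K, irreversible


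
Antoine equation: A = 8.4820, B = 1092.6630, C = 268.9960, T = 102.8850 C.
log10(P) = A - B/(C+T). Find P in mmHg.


C+T = 371.8810
B/(C+T) = 2.9382
log10(P) = 8.4820 - 2.9382 = 5.5438
P = 10^5.5438 = 349779.1846 mmHg

349779.1846 mmHg


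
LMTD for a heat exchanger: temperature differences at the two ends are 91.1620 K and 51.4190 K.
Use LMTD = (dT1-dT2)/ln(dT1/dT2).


dT1/dT2 = 1.7729
ln(dT1/dT2) = 0.5726
LMTD = 39.7430 / 0.5726 = 69.4043 K

69.4043 K


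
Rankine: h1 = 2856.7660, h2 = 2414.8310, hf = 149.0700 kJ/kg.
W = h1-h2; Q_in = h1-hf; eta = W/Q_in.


W = 441.9350 kJ/kg
Q_in = 2707.6960 kJ/kg
eta = 0.1632 = 16.3214%

eta = 16.3214%


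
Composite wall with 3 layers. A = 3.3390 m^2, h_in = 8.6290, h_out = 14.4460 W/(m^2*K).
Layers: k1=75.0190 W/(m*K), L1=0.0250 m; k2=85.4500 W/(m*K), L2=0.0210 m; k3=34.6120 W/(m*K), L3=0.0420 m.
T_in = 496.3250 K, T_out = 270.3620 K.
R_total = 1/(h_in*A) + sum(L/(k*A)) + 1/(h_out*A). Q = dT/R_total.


R_conv_in = 1/(8.6290*3.3390) = 0.0347
R_1 = 0.0250/(75.0190*3.3390) = 9.9805e-05
R_2 = 0.0210/(85.4500*3.3390) = 7.3602e-05
R_3 = 0.0420/(34.6120*3.3390) = 0.0004
R_conv_out = 1/(14.4460*3.3390) = 0.0207
R_total = 0.0560 K/W
Q = 225.9630 / 0.0560 = 4036.7795 W

R_total = 0.0560 K/W, Q = 4036.7795 W


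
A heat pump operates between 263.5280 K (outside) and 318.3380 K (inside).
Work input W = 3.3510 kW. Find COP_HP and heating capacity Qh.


COP = 318.3380 / 54.8100 = 5.8080
Qh = 5.8080 * 3.3510 = 19.4627 kW

COP = 5.8080, Qh = 19.4627 kW


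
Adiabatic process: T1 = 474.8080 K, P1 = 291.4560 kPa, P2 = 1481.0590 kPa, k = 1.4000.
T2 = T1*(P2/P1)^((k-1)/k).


(k-1)/k = 0.2857
(P2/P1)^exp = 1.5912
T2 = 474.8080 * 1.5912 = 755.4959 K

755.4959 K


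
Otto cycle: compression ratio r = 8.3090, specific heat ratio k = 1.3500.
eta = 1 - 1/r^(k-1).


r^(k-1) = 2.0982
eta = 1 - 1/2.0982 = 0.5234 = 52.3396%

52.3396%


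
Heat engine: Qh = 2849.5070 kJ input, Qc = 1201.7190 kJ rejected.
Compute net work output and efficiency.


W = 2849.5070 - 1201.7190 = 1647.7880 kJ
eta = 1647.7880 / 2849.5070 = 0.5783 = 57.8271%

W = 1647.7880 kJ, eta = 57.8271%


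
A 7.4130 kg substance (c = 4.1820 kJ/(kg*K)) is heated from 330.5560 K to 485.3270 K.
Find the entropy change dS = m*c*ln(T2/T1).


T2/T1 = 1.4682
ln(T2/T1) = 0.3840
dS = 7.4130 * 4.1820 * 0.3840 = 11.9059 kJ/K

11.9059 kJ/K


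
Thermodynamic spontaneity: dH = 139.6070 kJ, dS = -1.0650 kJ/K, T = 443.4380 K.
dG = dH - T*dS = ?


T*dS = 443.4380 * -1.0650 = -472.2615 kJ
dG = 139.6070 + 472.2615 = 611.8685 kJ (non-spontaneous)

dG = 611.8685 kJ, non-spontaneous


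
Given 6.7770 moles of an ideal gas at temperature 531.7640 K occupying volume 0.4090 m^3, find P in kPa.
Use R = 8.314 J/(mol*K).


P = nRT/V = 6.7770 * 8.314 * 531.7640 / 0.4090
= 29961.6991 / 0.4090 = 73255.9881 Pa = 73.2560 kPa

73.2560 kPa


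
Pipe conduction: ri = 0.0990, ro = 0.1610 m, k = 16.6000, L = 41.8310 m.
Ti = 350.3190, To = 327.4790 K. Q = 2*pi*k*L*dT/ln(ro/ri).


dT = 22.8400 K
ln(ro/ri) = 0.4863
Q = 2*pi*16.6000*41.8310*22.8400 / 0.4863 = 204923.5461 W

204923.5461 W


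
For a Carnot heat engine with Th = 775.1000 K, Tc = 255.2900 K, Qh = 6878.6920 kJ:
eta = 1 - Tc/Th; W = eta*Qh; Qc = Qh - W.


eta = 1 - 255.2900/775.1000 = 0.6706
W = 0.6706 * 6878.6920 = 4613.0988 kJ
Qc = 6878.6920 - 4613.0988 = 2265.5932 kJ

eta = 67.0636%, W = 4613.0988 kJ, Qc = 2265.5932 kJ


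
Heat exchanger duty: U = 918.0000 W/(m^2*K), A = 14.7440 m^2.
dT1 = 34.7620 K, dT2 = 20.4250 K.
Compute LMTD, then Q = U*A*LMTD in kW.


LMTD = 26.9611 K
Q = 918.0000 * 14.7440 * 26.9611 = 364918.9191 W = 364.9189 kW

364.9189 kW


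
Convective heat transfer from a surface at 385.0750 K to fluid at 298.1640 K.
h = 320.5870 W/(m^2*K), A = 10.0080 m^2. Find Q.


dT = 86.9110 K
Q = 320.5870 * 10.0080 * 86.9110 = 278848.2679 W

278848.2679 W


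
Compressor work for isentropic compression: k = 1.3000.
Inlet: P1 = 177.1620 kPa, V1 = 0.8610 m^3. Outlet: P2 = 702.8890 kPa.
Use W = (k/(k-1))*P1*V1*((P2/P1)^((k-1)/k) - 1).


(k-1)/k = 0.2308
(P2/P1)^exp = 1.3744
W = 4.3333 * 177.1620 * 0.8610 * (1.3744 - 1) = 247.4877 kJ

247.4877 kJ


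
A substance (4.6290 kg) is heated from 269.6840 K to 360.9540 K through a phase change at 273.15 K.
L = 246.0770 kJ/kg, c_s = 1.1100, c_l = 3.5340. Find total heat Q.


Q1 (sensible, solid) = 4.6290 * 1.1100 * 3.4660 = 17.8090 kJ
Q2 (latent) = 4.6290 * 246.0770 = 1139.0904 kJ
Q3 (sensible, liquid) = 4.6290 * 3.5340 * 87.8040 = 1436.3756 kJ
Q_total = 2593.2750 kJ

2593.2750 kJ


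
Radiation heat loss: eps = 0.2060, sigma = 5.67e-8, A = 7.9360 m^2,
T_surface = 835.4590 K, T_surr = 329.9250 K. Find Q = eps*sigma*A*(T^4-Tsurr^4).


T^4 = 4.8719e+11
Tsurr^4 = 1.1848e+10
Q = 0.2060 * 5.67e-8 * 7.9360 * 4.7534e+11 = 44061.5722 W

44061.5722 W


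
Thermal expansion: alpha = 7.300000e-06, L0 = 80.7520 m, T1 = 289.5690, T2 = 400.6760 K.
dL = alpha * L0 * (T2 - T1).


dT = 111.1070 K
dL = 7.300000e-06 * 80.7520 * 111.1070 = 0.065496 m
L_final = 80.817496 m

dL = 0.065496 m


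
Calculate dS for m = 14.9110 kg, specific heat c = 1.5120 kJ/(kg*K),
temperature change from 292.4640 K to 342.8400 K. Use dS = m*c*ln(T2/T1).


T2/T1 = 1.1722
ln(T2/T1) = 0.1589
dS = 14.9110 * 1.5120 * 0.1589 = 3.5830 kJ/K

3.5830 kJ/K


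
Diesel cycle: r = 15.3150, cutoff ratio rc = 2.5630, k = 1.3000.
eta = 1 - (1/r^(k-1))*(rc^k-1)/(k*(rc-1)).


r^(k-1) = 2.2674
rc^k = 3.3992
eta = 0.4793 = 47.9256%

47.9256%


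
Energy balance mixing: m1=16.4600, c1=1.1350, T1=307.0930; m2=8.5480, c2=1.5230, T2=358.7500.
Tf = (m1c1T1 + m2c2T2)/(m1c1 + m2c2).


num = 10407.5663
den = 31.7007
Tf = 328.3071 K

328.3071 K


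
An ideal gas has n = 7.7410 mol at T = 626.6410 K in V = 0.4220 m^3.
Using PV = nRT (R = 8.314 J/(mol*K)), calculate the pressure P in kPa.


P = nRT/V = 7.7410 * 8.314 * 626.6410 / 0.4220
= 40329.7838 / 0.4220 = 95568.2081 Pa = 95.5682 kPa

95.5682 kPa


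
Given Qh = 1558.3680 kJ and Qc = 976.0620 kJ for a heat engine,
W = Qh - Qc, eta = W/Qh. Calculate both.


W = 1558.3680 - 976.0620 = 582.3060 kJ
eta = 582.3060 / 1558.3680 = 0.3737 = 37.3664%

W = 582.3060 kJ, eta = 37.3664%


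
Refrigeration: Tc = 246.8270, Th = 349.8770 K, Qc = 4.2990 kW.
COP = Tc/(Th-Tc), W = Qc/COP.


COP = 246.8270 / 103.0500 = 2.3952
W = 4.2990 / 2.3952 = 1.7948 kW

COP = 2.3952, W = 1.7948 kW


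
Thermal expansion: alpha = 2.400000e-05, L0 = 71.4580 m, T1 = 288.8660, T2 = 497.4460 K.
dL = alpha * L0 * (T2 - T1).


dT = 208.5800 K
dL = 2.400000e-05 * 71.4580 * 208.5800 = 0.357713 m
L_final = 71.815713 m

dL = 0.357713 m


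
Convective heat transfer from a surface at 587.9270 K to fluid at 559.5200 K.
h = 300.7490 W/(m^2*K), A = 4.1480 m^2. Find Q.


dT = 28.4070 K
Q = 300.7490 * 4.1480 * 28.4070 = 35437.9271 W

35437.9271 W


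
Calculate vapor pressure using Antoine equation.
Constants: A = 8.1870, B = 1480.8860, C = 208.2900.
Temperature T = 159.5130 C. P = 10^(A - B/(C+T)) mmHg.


C+T = 367.8030
B/(C+T) = 4.0263
log10(P) = 8.1870 - 4.0263 = 4.1607
P = 10^4.1607 = 14477.6434 mmHg

14477.6434 mmHg


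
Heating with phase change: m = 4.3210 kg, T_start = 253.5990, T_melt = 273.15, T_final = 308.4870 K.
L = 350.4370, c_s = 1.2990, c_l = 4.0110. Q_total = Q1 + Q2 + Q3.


Q1 (sensible, solid) = 4.3210 * 1.2990 * 19.5510 = 109.7394 kJ
Q2 (latent) = 4.3210 * 350.4370 = 1514.2383 kJ
Q3 (sensible, liquid) = 4.3210 * 4.0110 * 35.3370 = 612.4443 kJ
Q_total = 2236.4219 kJ

2236.4219 kJ


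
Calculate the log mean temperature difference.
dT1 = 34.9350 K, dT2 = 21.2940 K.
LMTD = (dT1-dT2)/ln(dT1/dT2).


dT1/dT2 = 1.6406
ln(dT1/dT2) = 0.4951
LMTD = 13.6410 / 0.4951 = 27.5540 K

27.5540 K


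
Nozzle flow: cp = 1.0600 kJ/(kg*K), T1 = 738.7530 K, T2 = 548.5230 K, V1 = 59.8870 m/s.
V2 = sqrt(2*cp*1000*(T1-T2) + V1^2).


dT = 190.2300 K
2*cp*1000*dT = 403287.6000
V1^2 = 3586.4528
V2 = sqrt(406874.0528) = 637.8668 m/s

637.8668 m/s


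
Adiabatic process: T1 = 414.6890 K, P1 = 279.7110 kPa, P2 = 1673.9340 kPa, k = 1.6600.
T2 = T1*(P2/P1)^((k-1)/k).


(k-1)/k = 0.3976
(P2/P1)^exp = 2.0368
T2 = 414.6890 * 2.0368 = 844.6206 K

844.6206 K


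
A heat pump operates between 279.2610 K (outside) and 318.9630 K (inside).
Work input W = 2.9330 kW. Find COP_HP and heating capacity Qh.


COP = 318.9630 / 39.7020 = 8.0339
Qh = 8.0339 * 2.9330 = 23.5635 kW

COP = 8.0339, Qh = 23.5635 kW


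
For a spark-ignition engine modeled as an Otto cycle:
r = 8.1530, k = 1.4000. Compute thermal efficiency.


r^(k-1) = 2.3149
eta = 1 - 1/2.3149 = 0.5680 = 56.8011%

56.8011%


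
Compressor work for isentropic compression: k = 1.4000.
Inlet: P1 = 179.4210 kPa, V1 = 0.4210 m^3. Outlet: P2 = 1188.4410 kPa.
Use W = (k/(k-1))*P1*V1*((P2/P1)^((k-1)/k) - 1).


(k-1)/k = 0.2857
(P2/P1)^exp = 1.7163
W = 3.5000 * 179.4210 * 0.4210 * (1.7163 - 1) = 189.3815 kJ

189.3815 kJ


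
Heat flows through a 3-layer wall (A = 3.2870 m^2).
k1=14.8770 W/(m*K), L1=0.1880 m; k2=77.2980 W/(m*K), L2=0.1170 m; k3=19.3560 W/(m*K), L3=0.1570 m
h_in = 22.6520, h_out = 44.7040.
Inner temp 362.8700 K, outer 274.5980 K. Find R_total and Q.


R_conv_in = 1/(22.6520*3.2870) = 0.0134
R_1 = 0.1880/(14.8770*3.2870) = 0.0038
R_2 = 0.1170/(77.2980*3.2870) = 0.0005
R_3 = 0.1570/(19.3560*3.2870) = 0.0025
R_conv_out = 1/(44.7040*3.2870) = 0.0068
R_total = 0.0270 K/W
Q = 88.2720 / 0.0270 = 3268.2899 W

R_total = 0.0270 K/W, Q = 3268.2899 W


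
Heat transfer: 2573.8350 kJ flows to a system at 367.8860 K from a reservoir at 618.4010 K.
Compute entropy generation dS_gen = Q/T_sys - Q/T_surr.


dS_sys = 2573.8350/367.8860 = 6.9963 kJ/K
dS_surr = -2573.8350/618.4010 = -4.1621 kJ/K
dS_gen = 6.9963 - 4.1621 = 2.8342 kJ/K (irreversible)

dS_gen = 2.8342 kJ/K, irreversible


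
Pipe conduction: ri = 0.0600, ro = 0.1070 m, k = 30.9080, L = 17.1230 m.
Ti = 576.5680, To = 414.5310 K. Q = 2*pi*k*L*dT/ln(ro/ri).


dT = 162.0370 K
ln(ro/ri) = 0.5785
Q = 2*pi*30.9080*17.1230*162.0370 / 0.5785 = 931436.5303 W

931436.5303 W


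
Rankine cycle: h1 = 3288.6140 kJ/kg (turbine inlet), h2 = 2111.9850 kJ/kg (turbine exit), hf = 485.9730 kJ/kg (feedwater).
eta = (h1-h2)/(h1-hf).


W = 1176.6290 kJ/kg
Q_in = 2802.6410 kJ/kg
eta = 0.4198 = 41.9829%

eta = 41.9829%


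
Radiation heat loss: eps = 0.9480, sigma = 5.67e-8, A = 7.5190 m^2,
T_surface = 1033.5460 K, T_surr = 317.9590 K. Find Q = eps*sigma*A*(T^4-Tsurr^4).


T^4 = 1.1411e+12
Tsurr^4 = 1.0221e+10
Q = 0.9480 * 5.67e-8 * 7.5190 * 1.1309e+12 = 457049.4570 W

457049.4570 W


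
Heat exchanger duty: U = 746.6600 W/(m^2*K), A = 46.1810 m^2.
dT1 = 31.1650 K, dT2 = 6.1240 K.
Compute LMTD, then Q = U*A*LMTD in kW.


LMTD = 15.3901 K
Q = 746.6600 * 46.1810 * 15.3901 = 530675.3670 W = 530.6754 kW

530.6754 kW


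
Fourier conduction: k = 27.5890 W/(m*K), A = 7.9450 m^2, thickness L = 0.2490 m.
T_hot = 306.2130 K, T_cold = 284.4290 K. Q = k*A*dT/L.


dT = 21.7840 K
Q = 27.5890 * 7.9450 * 21.7840 / 0.2490 = 19176.4469 W

19176.4469 W


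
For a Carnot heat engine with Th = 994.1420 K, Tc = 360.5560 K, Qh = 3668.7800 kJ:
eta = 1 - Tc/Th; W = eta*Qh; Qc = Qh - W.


eta = 1 - 360.5560/994.1420 = 0.6373
W = 0.6373 * 3668.7800 = 2338.1847 kJ
Qc = 3668.7800 - 2338.1847 = 1330.5953 kJ

eta = 63.7319%, W = 2338.1847 kJ, Qc = 1330.5953 kJ


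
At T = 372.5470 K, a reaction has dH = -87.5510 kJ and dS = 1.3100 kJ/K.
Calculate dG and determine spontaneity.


T*dS = 372.5470 * 1.3100 = 488.0366 kJ
dG = -87.5510 - 488.0366 = -575.5876 kJ (spontaneous)

dG = -575.5876 kJ, spontaneous


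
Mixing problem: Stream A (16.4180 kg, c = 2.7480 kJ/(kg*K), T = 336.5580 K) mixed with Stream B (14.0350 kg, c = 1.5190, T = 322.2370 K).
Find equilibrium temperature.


num = 22054.1980
den = 66.4358
Tf = 331.9624 K

331.9624 K


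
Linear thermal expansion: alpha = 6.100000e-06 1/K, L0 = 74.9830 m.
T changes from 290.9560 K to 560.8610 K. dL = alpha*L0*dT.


dT = 269.9050 K
dL = 6.100000e-06 * 74.9830 * 269.9050 = 0.123454 m
L_final = 75.106454 m

dL = 0.123454 m


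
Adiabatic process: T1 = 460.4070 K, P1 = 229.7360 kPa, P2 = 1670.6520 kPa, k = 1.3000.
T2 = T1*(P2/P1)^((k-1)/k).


(k-1)/k = 0.2308
(P2/P1)^exp = 1.5807
T2 = 460.4070 * 1.5807 = 727.7561 K

727.7561 K


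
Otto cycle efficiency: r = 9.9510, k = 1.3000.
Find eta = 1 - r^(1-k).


r^(k-1) = 1.9923
eta = 1 - 1/1.9923 = 0.4981 = 49.8074%

49.8074%


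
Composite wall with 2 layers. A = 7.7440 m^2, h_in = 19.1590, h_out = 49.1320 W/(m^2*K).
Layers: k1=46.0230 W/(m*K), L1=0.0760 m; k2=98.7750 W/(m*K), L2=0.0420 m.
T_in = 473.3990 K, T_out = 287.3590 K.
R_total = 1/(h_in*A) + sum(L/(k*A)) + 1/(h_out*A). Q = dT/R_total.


R_conv_in = 1/(19.1590*7.7440) = 0.0067
R_1 = 0.0760/(46.0230*7.7440) = 0.0002
R_2 = 0.0420/(98.7750*7.7440) = 5.4908e-05
R_conv_out = 1/(49.1320*7.7440) = 0.0026
R_total = 0.0096 K/W
Q = 186.0400 / 0.0096 = 19305.8613 W

R_total = 0.0096 K/W, Q = 19305.8613 W


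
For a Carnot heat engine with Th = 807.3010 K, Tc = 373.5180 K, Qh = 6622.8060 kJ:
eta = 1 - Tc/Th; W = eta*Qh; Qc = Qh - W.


eta = 1 - 373.5180/807.3010 = 0.5373
W = 0.5373 * 6622.8060 = 3558.5992 kJ
Qc = 6622.8060 - 3558.5992 = 3064.2068 kJ

eta = 53.7325%, W = 3558.5992 kJ, Qc = 3064.2068 kJ


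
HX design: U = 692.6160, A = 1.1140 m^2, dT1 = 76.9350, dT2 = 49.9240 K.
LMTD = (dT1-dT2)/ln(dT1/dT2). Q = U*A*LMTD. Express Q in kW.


LMTD = 62.4591 K
Q = 692.6160 * 1.1140 * 62.4591 = 48191.8250 W = 48.1918 kW

48.1918 kW


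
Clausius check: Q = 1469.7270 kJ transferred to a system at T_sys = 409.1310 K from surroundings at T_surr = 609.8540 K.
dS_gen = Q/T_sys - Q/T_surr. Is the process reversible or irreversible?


dS_sys = 1469.7270/409.1310 = 3.5923 kJ/K
dS_surr = -1469.7270/609.8540 = -2.4100 kJ/K
dS_gen = 3.5923 - 2.4100 = 1.1823 kJ/K (irreversible)

dS_gen = 1.1823 kJ/K, irreversible


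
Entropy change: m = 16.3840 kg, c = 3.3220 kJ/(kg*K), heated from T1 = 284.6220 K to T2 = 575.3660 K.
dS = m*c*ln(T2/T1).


T2/T1 = 2.0215
ln(T2/T1) = 0.7038
dS = 16.3840 * 3.3220 * 0.7038 = 38.3086 kJ/K

38.3086 kJ/K


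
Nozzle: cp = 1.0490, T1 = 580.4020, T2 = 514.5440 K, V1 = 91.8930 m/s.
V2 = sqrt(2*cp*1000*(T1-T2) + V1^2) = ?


dT = 65.8580 K
2*cp*1000*dT = 138170.0840
V1^2 = 8444.3234
V2 = sqrt(146614.4074) = 382.9026 m/s

382.9026 m/s


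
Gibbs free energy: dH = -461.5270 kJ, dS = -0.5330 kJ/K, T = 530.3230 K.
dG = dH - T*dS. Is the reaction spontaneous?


T*dS = 530.3230 * -0.5330 = -282.6622 kJ
dG = -461.5270 + 282.6622 = -178.8648 kJ (spontaneous)

dG = -178.8648 kJ, spontaneous


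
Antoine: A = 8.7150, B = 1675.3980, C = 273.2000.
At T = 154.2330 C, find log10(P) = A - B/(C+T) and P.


C+T = 427.4330
B/(C+T) = 3.9197
log10(P) = 8.7150 - 3.9197 = 4.7953
P = 10^4.7953 = 62420.3270 mmHg

62420.3270 mmHg


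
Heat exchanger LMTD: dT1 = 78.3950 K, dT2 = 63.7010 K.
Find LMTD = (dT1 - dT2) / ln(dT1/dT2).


dT1/dT2 = 1.2307
ln(dT1/dT2) = 0.2076
LMTD = 14.6940 / 0.2076 = 70.7940 K

70.7940 K


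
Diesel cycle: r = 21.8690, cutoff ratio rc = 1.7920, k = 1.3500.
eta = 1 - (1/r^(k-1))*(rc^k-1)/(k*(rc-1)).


r^(k-1) = 2.9440
rc^k = 2.1979
eta = 0.6194 = 61.9444%

61.9444%


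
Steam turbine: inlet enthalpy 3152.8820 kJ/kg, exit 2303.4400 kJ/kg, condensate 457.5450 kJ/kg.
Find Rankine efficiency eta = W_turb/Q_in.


W = 849.4420 kJ/kg
Q_in = 2695.3370 kJ/kg
eta = 0.3152 = 31.5152%

eta = 31.5152%


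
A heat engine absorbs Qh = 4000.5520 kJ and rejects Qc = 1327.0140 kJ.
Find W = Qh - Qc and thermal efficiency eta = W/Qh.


W = 4000.5520 - 1327.0140 = 2673.5380 kJ
eta = 2673.5380 / 4000.5520 = 0.6683 = 66.8292%

W = 2673.5380 kJ, eta = 66.8292%
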